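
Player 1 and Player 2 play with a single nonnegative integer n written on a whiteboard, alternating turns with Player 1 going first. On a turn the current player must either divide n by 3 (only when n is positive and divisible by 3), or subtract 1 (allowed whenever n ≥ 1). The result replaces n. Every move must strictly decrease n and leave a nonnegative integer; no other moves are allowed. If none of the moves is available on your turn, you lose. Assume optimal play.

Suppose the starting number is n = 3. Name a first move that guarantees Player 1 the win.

Compute win/loss labels from the base case upward. A position with no move is L. Any other position is W if it can reach an L in one move, else L.
n=0: no move → L
n=1: →0(L), so W
n=2: →1(W) only, which is W, so L
n=3: →2(L), so W
From 3, the L positions reachable in one move are: 2.

Move to 2.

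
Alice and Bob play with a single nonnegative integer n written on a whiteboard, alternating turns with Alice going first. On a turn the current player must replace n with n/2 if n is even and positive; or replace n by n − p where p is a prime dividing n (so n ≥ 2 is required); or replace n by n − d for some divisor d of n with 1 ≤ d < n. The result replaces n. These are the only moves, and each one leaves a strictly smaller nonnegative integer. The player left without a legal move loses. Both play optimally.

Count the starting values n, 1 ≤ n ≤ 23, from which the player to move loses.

5

Compute win/loss labels from the base case upward. A position with no move is L. Any other position is W if it can reach an L in one move, else L.
n=0: no move → L
n=1: no move → L
n=2: W (go to 0, an L position)
n=3: W (go to 0, an L position)
n=4: L (options 2(W), 3(W) are all W)
n=5: W (go to 0, an L position)
n=6: W (go to 4, an L position)
n=7: W (go to 0, an L position)
n=8: W (go to 4, an L position)
n=9: L (options 6(W), 8(W) are all W)
n=10: W (go to 9, an L position)
n=11: W (go to 0, an L position)
n=12: W (go to 9, an L position)
n=13: W (go to 0, an L position)
n=14: L (options 7(W), 12(W), 13(W) are all W)
n=15: W (go to 14, an L position)
n=16: W (go to 14, an L position)
n=17: W (go to 0, an L position)
n=18: W (go to 9, an L position)
n=19: W (go to 0, an L position)
n=20: L (options 10(W), 15(W), 16(W), 18(W), 19(W) are all W)
n=21: W (go to 14, an L position)
n=22: W (go to 20, an L position)
n=23: W (go to 0, an L position)
L entries with 1 ≤ n ≤ 23 (n=0 is outside the asked range and is not counted): n = 1, 4, 9, 14, 20; that makes 5.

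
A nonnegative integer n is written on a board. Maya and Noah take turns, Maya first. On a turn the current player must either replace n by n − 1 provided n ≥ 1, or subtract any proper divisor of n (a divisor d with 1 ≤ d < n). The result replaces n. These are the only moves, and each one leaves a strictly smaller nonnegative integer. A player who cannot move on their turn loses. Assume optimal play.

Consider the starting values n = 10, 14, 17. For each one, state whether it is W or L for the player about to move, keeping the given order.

10: W, 14: W, 17: L

Label each position W (a win for the player to move) or L (a loss). A position with no legal move is L; any other position is W exactly when some move reaches an L, and L when every move reaches a W.
n=0: no move → L
n=1: reaches L-position 0 → W
n=2: only reaches 1(W), which is W → L
n=3: reaches L-position 2 → W
n=4: reaches L-position 2 → W
n=5: only reaches 4(W), which is W → L
n=6: reaches L-position 5 → W
n=7: only reaches 6(W), which is W → L
n=8: reaches L-position 7 → W
n=9: only reaches 6(W), 8(W), all W → L
n=10: reaches L-position 5 → W
n=11: only reaches 10(W), which is W → L
n=12: reaches L-position 9 → W
n=13: only reaches 12(W), which is W → L
n=14: reaches L-position 7 → W
n=15: only reaches 10(W), 12(W), 14(W), all W → L
n=16: reaches L-position 15 → W
n=17: only reaches 16(W), which is W → L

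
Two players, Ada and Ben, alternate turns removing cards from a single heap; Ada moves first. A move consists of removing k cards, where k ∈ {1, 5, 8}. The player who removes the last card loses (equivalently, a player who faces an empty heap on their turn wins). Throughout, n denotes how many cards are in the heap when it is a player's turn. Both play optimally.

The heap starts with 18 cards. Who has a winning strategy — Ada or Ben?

Label each position W (a win for the player to move) or L (a loss). A position with no legal move is W; any other position is W exactly when some move reaches an L, and L when every move reaches a W.
n=0: no move; the opponent has just taken the last card and therefore loses → W
n=1: →0(W) only, which is W, so L
n=2: →1(L), so W
n=3: →2(W) only, which is W, so L
n=4: →3(L), so W
n=5: →4(W), 0(W) — all W, so L
n=6: →5(L), so W
n=7: →6(W), 2(W) — all W, so L
n=8: →7(L), so W
n=9: →1(L), so W
n=10: →5(L), so W
n=11: →3(L), so W
n=12: →7(L), so W
n=13: →5(L), so W
n=14: →13(W), 9(W), 6(W) — all W, so L
n=15: →14(L), so W
n=16: →15(W), 11(W), 8(W) — all W, so L
n=17: →16(L), so W
n=18: →17(W), 13(W), 10(W) — all W, so L
The starting position 18 is L: whatever Ada does, the opponent receives a W position.

Ben wins.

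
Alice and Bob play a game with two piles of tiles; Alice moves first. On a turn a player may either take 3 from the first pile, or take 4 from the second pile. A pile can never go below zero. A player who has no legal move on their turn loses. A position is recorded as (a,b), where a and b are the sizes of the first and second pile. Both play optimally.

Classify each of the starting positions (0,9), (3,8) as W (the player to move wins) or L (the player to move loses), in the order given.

Positions with no move are L. A position that does have a move is losing for the player to move precisely when every available move leads to a winning position for the opponent. Fill in the labels:
No move ever increases a pile, so every position that can arise here has a ≤ 3 and b ≤ 9; it is enough to label the cells with 0 ≤ a ≤ 3 and 0 ≤ b ≤ 9.
Every move lowers a or b (never raises either), so fill the grid row by row in increasing a, and left to right within a row: each cell's successors are then already labelled.
      b=0  b=1  b=2  b=3  b=4  b=5  b=6  b=7  b=8  b=9
a=0:    L    L    L    L    W    W    W    W    L    L
a=1:    L    L    L    L    W    W    W    W    L    L
a=2:    L    L    L    L    W    W    W    W    L    L
a=3:    W    W    W    W    L    L    L    L    W    W
Cells with no legal move (terminal, hence L): (0,0), (0,1), (0,2), (0,3), (1,0), (1,1), (1,2), (1,3), (2,0), (2,1), (2,2), (2,3).
The remaining L cells, each justified by listing all of its moves:
(0,8): the only move is to (0,4)(W), a W ⇒ L
(0,9): the only move is to (0,5)(W), a W ⇒ L
(1,8): the only move is to (1,4)(W), a W ⇒ L
(1,9): the only move is to (1,5)(W), a W ⇒ L
(2,8): the only move is to (2,4)(W), a W ⇒ L
(2,9): the only move is to (2,5)(W), a W ⇒ L
(3,4): moves to (0,4)(W), (3,0)(W); every one is W ⇒ L
(3,5): moves to (0,5)(W), (3,1)(W); every one is W ⇒ L
(3,6): moves to (0,6)(W), (3,2)(W); every one is W ⇒ L
(3,7): moves to (0,7)(W), (3,3)(W); every one is W ⇒ L
Every other cell has at least one move into one of the L cells above, so it is W.
(0,9): one of the L cells justified above, so L
(3,8): the move to (0,8) reaches an L cell, so W

(0,9): L, (3,8): W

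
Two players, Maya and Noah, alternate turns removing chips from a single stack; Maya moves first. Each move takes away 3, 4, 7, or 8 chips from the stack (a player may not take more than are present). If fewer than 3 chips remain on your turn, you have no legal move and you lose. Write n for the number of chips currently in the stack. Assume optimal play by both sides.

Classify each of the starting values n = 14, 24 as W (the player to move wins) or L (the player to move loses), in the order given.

14: W, 24: L

Work bottom-up. With no move the player to move loses. Otherwise the position is W if at least one move leads to an L position for the opponent, and L if every move leads to a W.
n=0: no move → L
n=1: no move → L
n=2: no move → L
n=3: W (go to 0, an L position)
n=4: W (go to 1, an L position)
n=5: W (go to 2, an L position)
n=6: W (go to 2, an L position)
n=7: W (go to 0, an L position)
n=8: W (go to 1, an L position)
n=9: W (go to 2, an L position)
n=10: W (go to 2, an L position)
n=11: L (options 8(W), 7(W), 4(W), 3(W) are all W)
n=12: L (options 9(W), 8(W), 5(W), 4(W) are all W)
n=13: L (options 10(W), 9(W), 6(W), 5(W) are all W)
n=14: W (go to 11, an L position)
n=15: W (go to 12, an L position)
n=16: W (go to 13, an L position)
n=17: W (go to 13, an L position)
n=18: W (go to 11, an L position)
n=19: W (go to 12, an L position)
n=20: W (go to 13, an L position)
n=21: W (go to 13, an L position)
n=22: L (options 19(W), 18(W), 15(W), 14(W) are all W)
n=23: L (options 20(W), 19(W), 16(W), 15(W) are all W)
n=24: L (options 21(W), 20(W), 17(W), 16(W) are all W)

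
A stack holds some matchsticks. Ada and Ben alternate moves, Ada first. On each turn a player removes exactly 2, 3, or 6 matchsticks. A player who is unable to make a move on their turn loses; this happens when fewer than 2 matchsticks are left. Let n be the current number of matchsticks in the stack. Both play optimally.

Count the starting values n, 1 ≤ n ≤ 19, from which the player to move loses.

Build the W/L table. Terminal = L. A non-terminal position is W if it has a move to some L; otherwise it is L.
n=0: no move → L
n=1: no move → L
n=2: →0(L), so W
n=3: →1(L), so W
n=4: →1(L), so W
n=5: →3(W), 2(W) — all W, so L
n=6: →0(L), so W
n=7: →5(L), so W
n=8: →5(L), so W
n=9: →7(W), 6(W), 3(W) — all W, so L
n=10: →8(W), 7(W), 4(W) — all W, so L
n=11: →9(L), so W
n=12: →10(L), so W
n=13: →10(L), so W
n=14: →12(W), 11(W), 8(W) — all W, so L
n=15: →9(L), so W
n=16: →14(L), so W
n=17: →14(L), so W
n=18: →16(W), 15(W), 12(W) — all W, so L
n=19: →17(W), 16(W), 13(W) — all W, so L
L entries with 1 ≤ n ≤ 19 (n=0 is outside the asked range and is not counted): n = 1, 5, 9, 10, 14, 18, 19; that makes 7.

7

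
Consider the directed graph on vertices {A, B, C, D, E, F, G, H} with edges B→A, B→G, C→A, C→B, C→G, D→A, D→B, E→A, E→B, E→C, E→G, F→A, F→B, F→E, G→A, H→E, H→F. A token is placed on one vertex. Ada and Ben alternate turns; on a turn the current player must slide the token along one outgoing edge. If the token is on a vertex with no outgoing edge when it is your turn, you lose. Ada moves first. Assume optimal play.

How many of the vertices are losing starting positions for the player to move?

Positions with no move are L. A position that does have a move is losing for the player to move precisely when every available move leads to a winning position for the opponent. Fill in the labels:
Every edge goes from a vertex to one that appears earlier in the order A, G, B, C, D, E, F, H, so processing vertices in that order labels each vertex after all of its successors.
A: no outgoing edge → L
G: reaches L-position A → W
B: reaches L-position A → W
C: reaches L-position A → W
D: reaches L-position A → W
E: reaches L-position A → W
F: reaches L-position A → W
H: only reaches F(W), E(W), all W → L
The L vertices are A, H; that is 2 in all.

2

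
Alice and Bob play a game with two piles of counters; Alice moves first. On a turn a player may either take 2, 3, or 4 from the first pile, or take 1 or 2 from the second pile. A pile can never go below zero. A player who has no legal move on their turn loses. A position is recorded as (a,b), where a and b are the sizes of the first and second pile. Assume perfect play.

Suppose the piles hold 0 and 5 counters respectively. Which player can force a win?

Build the W/L table. Terminal = L. A non-terminal position is W if it has a move to some L; otherwise it is L.
No move ever increases a pile, so every position that can arise here has a ≤ 0 and b ≤ 5; it is enough to label the cells with 0 ≤ a ≤ 0 and 0 ≤ b ≤ 5.
Every move lowers a or b (never raises either), so fill the grid row by row in increasing a, and left to right within a row: each cell's successors are then already labelled.
      b=0  b=1  b=2  b=3  b=4  b=5
a=0:    L    W    W    L    W    W
Cells with no legal move (terminal, hence L): (0,0).
The remaining L cells, each justified by listing all of its moves:
(0,3): moves to (0,2)(W), (0,1)(W); every one is W ⇒ L
Every other cell has at least one move into one of the L cells above, so it is W.
The starting position (0,5) is W: Alice should move to (0,3), handing over an L position.

Alice wins.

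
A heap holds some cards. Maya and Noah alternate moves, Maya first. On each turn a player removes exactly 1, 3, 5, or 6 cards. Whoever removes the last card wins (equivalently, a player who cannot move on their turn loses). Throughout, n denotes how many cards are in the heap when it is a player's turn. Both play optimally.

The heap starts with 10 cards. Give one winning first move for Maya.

Remove 6, leaving 4.

Compute win/loss labels from the base case upward. A position with no move is L. Any other position is W if it can reach an L in one move, else L.
n=0: no move → L
n=1: reaches L-position 0 → W
n=2: only reaches 1(W), which is W → L
n=3: reaches L-position 2 → W
n=4: only reaches 3(W), 1(W), all W → L
n=5: reaches L-position 4 → W
n=6: reaches L-position 0 → W
n=7: reaches L-position 4 → W
n=8: reaches L-position 2 → W
n=9: reaches L-position 4 → W
n=10: reaches L-position 4 → W
From 10, the L positions reachable in one move are: 4.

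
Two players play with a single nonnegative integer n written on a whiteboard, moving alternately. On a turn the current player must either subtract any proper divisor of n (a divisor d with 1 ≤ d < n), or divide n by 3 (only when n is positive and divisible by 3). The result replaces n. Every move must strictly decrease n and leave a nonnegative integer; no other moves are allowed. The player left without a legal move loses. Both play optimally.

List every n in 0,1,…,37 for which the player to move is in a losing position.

0, 1, 4, 7, 9, 11, 13, 15, 17, 19, 23, 25, 28, 31, 36

Classify positions by backward induction: terminal positions (no move available) are L. From any other position, the mover wins iff some move reaches an L.
n=0: no move → L
n=1: no move → L
n=2: can move to 1, which is L ⇒ W
n=3: can move to 1, which is L ⇒ W
n=4: moves to 2(W), 3(W); every one is W ⇒ L
n=5: can move to 4, which is L ⇒ W
n=6: can move to 4, which is L ⇒ W
n=7: the only move is to 6(W), a W ⇒ L
n=8: can move to 4, which is L ⇒ W
n=9: moves to 3(W), 6(W), 8(W); every one is W ⇒ L
n=10: can move to 9, which is L ⇒ W
n=11: the only move is to 10(W), a W ⇒ L
n=12: can move to 4, which is L ⇒ W
n=13: the only move is to 12(W), a W ⇒ L
n=14: can move to 7, which is L ⇒ W
n=15: moves to 5(W), 10(W), 12(W), 14(W); every one is W ⇒ L
n=16: can move to 15, which is L ⇒ W
n=17: the only move is to 16(W), a W ⇒ L
n=18: can move to 9, which is L ⇒ W
n=19: the only move is to 18(W), a W ⇒ L
n=20: can move to 15, which is L ⇒ W
n=21: can move to 7, which is L ⇒ W
n=22: can move to 11, which is L ⇒ W
n=23: the only move is to 22(W), a W ⇒ L
n=24: can move to 23, which is L ⇒ W
n=25: moves to 20(W), 24(W); every one is W ⇒ L
n=26: can move to 13, which is L ⇒ W
n=27: can move to 9, which is L ⇒ W
n=28: moves to 14(W), 21(W), 24(W), 26(W), 27(W); every one is W ⇒ L
n=29: can move to 28, which is L ⇒ W
n=30: can move to 15, which is L ⇒ W
n=31: the only move is to 30(W), a W ⇒ L
n=32: can move to 28, which is L ⇒ W
n=33: can move to 11, which is L ⇒ W
n=34: can move to 17, which is L ⇒ W
n=35: can move to 28, which is L ⇒ W
n=36: moves to 12(W), 18(W), 24(W), 27(W), 30(W), 32(W), 33(W), 34(W), 35(W); every one is W ⇒ L
n=37: can move to 36, which is L ⇒ W
The losing starting values of n are exactly the entries labelled L in this table (15 of them).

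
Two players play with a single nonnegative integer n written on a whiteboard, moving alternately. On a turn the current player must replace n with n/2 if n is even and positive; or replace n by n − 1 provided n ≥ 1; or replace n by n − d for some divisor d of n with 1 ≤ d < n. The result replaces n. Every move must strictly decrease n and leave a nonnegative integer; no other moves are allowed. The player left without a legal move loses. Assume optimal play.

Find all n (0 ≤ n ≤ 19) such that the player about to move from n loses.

Label each position W (a win for the player to move) or L (a loss). A position with no legal move is L; any other position is W exactly when some move reaches an L, and L when every move reaches a W.
n=0: no move → L
n=1: reaches L-position 0 → W
n=2: only reaches 1(W), which is W → L
n=3: reaches L-position 2 → W
n=4: reaches L-position 2 → W
n=5: only reaches 4(W), which is W → L
n=6: reaches L-position 5 → W
n=7: only reaches 6(W), which is W → L
n=8: reaches L-position 7 → W
n=9: only reaches 6(W), 8(W), all W → L
n=10: reaches L-position 5 → W
n=11: only reaches 10(W), which is W → L
n=12: reaches L-position 9 → W
n=13: only reaches 12(W), which is W → L
n=14: reaches L-position 7 → W
n=15: only reaches 10(W), 12(W), 14(W), all W → L
n=16: reaches L-position 15 → W
n=17: only reaches 16(W), which is W → L
n=18: reaches L-position 9 → W
n=19: only reaches 18(W), which is W → L
Reading off the rows marked L gives the requested list; there are 10 such values of n.

0, 2, 5, 7, 9, 11, 13, 15, 17, 19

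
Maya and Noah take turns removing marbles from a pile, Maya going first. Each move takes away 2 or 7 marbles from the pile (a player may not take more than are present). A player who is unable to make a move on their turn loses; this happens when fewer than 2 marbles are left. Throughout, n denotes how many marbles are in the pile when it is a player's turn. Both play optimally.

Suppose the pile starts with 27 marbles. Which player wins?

Label each position W (a win for the player to move) or L (a loss). A position with no legal move is L; any other position is W exactly when some move reaches an L, and L when every move reaches a W.
n=0: no move → L
n=1: no move → L
n=2: →0(L), so W
n=3: →1(L), so W
n=4: →2(W) only, which is W, so L
n=5: →3(W) only, which is W, so L
n=6: →4(L), so W
n=7: →5(L), so W
n=8: →1(L), so W
n=9: →7(W), 2(W) — all W, so L
n=10: →8(W), 3(W) — all W, so L
n=11: →9(L), so W
n=12: →10(L), so W
n=13: →11(W), 6(W) — all W, so L
n=14: →12(W), 7(W) — all W, so L
n=15: →13(L), so W
n=16: →14(L), so W
n=17: →10(L), so W
n=18: →16(W), 11(W) — all W, so L
n=19: →17(W), 12(W) — all W, so L
n=20: →18(L), so W
n=21: →19(L), so W
n=22: →20(W), 15(W) — all W, so L
n=23: →21(W), 16(W) — all W, so L
n=24: →22(L), so W
n=25: →23(L), so W
n=26: →19(L), so W
n=27: →25(W), 20(W) — all W, so L
Every move from 27 reaches a W position, so the mover loses.

Noah wins.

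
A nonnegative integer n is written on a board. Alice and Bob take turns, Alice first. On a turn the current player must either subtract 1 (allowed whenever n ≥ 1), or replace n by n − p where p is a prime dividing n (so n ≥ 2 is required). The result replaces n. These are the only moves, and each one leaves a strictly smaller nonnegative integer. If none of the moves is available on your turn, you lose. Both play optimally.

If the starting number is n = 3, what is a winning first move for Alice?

Move to 0.

Compute win/loss labels from the base case upward. A position with no move is L. Any other position is W if it can reach an L in one move, else L.
n=0: no move → L
n=1: reaches L-position 0 → W
n=2: reaches L-position 0 → W
n=3: reaches L-position 0 → W
From 3, the L positions reachable in one move are: 0.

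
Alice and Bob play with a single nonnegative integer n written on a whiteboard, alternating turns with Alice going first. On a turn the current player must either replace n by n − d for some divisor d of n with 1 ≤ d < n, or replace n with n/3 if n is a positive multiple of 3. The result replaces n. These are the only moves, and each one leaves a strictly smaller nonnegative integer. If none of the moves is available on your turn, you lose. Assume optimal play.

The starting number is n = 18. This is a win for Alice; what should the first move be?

Move to 9.

Classify positions by backward induction: terminal positions (no move available) are L. From any other position, the mover wins iff some move reaches an L.
n=0: no move → L
n=1: no move → L
n=2: can move to 1, which is L ⇒ W
n=3: can move to 1, which is L ⇒ W
n=4: moves to 2(W), 3(W); every one is W ⇒ L
n=5: can move to 4, which is L ⇒ W
n=6: can move to 4, which is L ⇒ W
n=7: the only move is to 6(W), a W ⇒ L
n=8: can move to 4, which is L ⇒ W
n=9: moves to 3(W), 6(W), 8(W); every one is W ⇒ L
n=10: can move to 9, which is L ⇒ W
n=11: the only move is to 10(W), a W ⇒ L
n=12: can move to 4, which is L ⇒ W
n=13: the only move is to 12(W), a W ⇒ L
n=14: can move to 7, which is L ⇒ W
n=15: moves to 5(W), 10(W), 12(W), 14(W); every one is W ⇒ L
n=16: can move to 15, which is L ⇒ W
n=17: the only move is to 16(W), a W ⇒ L
n=18: can move to 9, which is L ⇒ W
From 18, the L positions reachable in one move are: 9, 15, 17. Any move reaching one of these is winning.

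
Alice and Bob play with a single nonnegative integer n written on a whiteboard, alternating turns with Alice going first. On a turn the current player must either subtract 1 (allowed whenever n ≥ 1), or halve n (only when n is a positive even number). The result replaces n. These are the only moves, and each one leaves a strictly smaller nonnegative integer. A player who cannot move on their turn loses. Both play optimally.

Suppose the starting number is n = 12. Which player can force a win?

Classify positions by backward induction: terminal positions (no move available) are L. From any other position, the mover wins iff some move reaches an L.
n=0: no move → L
n=1: reaches L-position 0 → W
n=2: only reaches 1(W), which is W → L
n=3: reaches L-position 2 → W
n=4: reaches L-position 2 → W
n=5: only reaches 4(W), which is W → L
n=6: reaches L-position 5 → W
n=7: only reaches 6(W), which is W → L
n=8: reaches L-position 7 → W
n=9: only reaches 8(W), which is W → L
n=10: reaches L-position 5 → W
n=11: only reaches 10(W), which is W → L
n=12: reaches L-position 11 → W
From 12 Alice can move to 11, reaching an L position.

Alice wins.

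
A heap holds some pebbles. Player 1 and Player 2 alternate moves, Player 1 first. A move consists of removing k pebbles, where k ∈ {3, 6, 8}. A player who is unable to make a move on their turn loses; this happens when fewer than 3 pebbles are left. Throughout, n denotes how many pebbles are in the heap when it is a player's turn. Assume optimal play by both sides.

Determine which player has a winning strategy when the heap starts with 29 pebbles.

Work bottom-up. With no move the player to move loses. Otherwise the position is W if at least one move leads to an L position for the opponent, and L if every move leads to a W.
n=0: no move → L
n=1: no move → L
n=2: no move → L
n=3: reaches L-position 0 → W
n=4: reaches L-position 1 → W
n=5: reaches L-position 2 → W
n=6: reaches L-position 0 → W
n=7: reaches L-position 1 → W
n=8: reaches L-position 2 → W
n=9: reaches L-position 1 → W
n=10: reaches L-position 2 → W
n=11: only reaches 8(W), 5(W), 3(W), all W → L
n=12: only reaches 9(W), 6(W), 4(W), all W → L
n=13: only reaches 10(W), 7(W), 5(W), all W → L
n=14: reaches L-position 11 → W
n=15: reaches L-position 12 → W
n=16: reaches L-position 13 → W
n=17: reaches L-position 11 → W
n=18: reaches L-position 12 → W
n=19: reaches L-position 13 → W
n=20: reaches L-position 12 → W
n=21: reaches L-position 13 → W
n=22: only reaches 19(W), 16(W), 14(W), all W → L
n=23: only reaches 20(W), 17(W), 15(W), all W → L
n=24: only reaches 21(W), 18(W), 16(W), all W → L
n=25: reaches L-position 22 → W
n=26: reaches L-position 23 → W
n=27: reaches L-position 24 → W
n=28: reaches L-position 22 → W
n=29: reaches L-position 23 → W
The starting position 29 is W: Player 1 should remove 6, leaving 23, handing over an L position.

Player 1 wins.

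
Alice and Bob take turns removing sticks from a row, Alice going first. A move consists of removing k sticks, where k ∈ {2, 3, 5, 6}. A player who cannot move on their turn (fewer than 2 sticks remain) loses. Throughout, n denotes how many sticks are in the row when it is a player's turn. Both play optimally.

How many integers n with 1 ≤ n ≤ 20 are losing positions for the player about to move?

Label each position W (a win for the player to move) or L (a loss). A position with no legal move is L; any other position is W exactly when some move reaches an L, and L when every move reaches a W.
n=0: no move → L
n=1: no move → L
n=2: W (go to 0, an L position)
n=3: W (go to 1, an L position)
n=4: W (go to 1, an L position)
n=5: W (go to 0, an L position)
n=6: W (go to 1, an L position)
n=7: W (go to 1, an L position)
n=8: L (options 6(W), 5(W), 3(W), 2(W) are all W)
n=9: L (options 7(W), 6(W), 4(W), 3(W) are all W)
n=10: W (go to 8, an L position)
n=11: W (go to 9, an L position)
n=12: W (go to 9, an L position)
n=13: W (go to 8, an L position)
n=14: W (go to 9, an L position)
n=15: W (go to 9, an L position)
n=16: L (options 14(W), 13(W), 11(W), 10(W) are all W)
n=17: L (options 15(W), 14(W), 12(W), 11(W) are all W)
n=18: W (go to 16, an L position)
n=19: W (go to 17, an L position)
n=20: W (go to 17, an L position)
L entries with 1 ≤ n ≤ 20 (n=0 is outside the asked range and is not counted): n = 1, 8, 9, 16, 17; that makes 5.

5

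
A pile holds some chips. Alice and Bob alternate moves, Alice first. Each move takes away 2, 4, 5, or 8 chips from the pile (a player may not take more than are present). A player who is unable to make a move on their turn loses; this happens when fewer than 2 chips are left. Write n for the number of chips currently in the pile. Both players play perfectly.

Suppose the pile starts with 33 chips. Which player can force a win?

Alice wins.

Build the W/L table. Terminal = L. A non-terminal position is W if it has a move to some L; otherwise it is L.
n=0: no move → L
n=1: no move → L
n=2: →0(L), so W
n=3: →1(L), so W
n=4: →0(L), so W
n=5: →1(L), so W
n=6: →1(L), so W
n=7: →5(W), 3(W), 2(W) — all W, so L
n=8: →0(L), so W
n=9: →7(L), so W
n=10: →8(W), 6(W), 5(W), 2(W) — all W, so L
n=11: →7(L), so W
n=12: →10(L), so W
n=13: →11(W), 9(W), 8(W), 5(W) — all W, so L
n=14: →10(L), so W
n=15: →13(L), so W
n=16: →14(W), 12(W), 11(W), 8(W) — all W, so L
n=17: →13(L), so W
n=18: →16(L), so W
n=19: →17(W), 15(W), 14(W), 11(W) — all W, so L
n=20: →16(L), so W
n=21: →19(L), so W
n=22: →20(W), 18(W), 17(W), 14(W) — all W, so L
n=23: →19(L), so W
n=24: →22(L), so W
n=25: →23(W), 21(W), 20(W), 17(W) — all W, so L
n=26: →22(L), so W
n=27: →25(L), so W
n=28: →26(W), 24(W), 23(W), 20(W) — all W, so L
n=29: →25(L), so W
n=30: →28(L), so W
n=31: →29(W), 27(W), 26(W), 23(W) — all W, so L
n=32: →28(L), so W
n=33: →31(L), so W
The starting position 33 is W: Alice should remove 2, leaving 31, handing over an L position.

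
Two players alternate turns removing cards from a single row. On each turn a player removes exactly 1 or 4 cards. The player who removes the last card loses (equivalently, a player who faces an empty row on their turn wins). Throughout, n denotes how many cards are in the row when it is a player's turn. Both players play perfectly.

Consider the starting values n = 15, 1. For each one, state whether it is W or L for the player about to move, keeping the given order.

15: W, 1: L

Compute win/loss labels from the base case upward. A position with no move is W. Any other position is W if it can reach an L in one move, else L.
n=0: no move; the opponent has just taken the last card and therefore loses → W
n=1: the only move is to 0(W), a W ⇒ L
n=2: can move to 1, which is L ⇒ W
n=3: the only move is to 2(W), a W ⇒ L
n=4: can move to 3, which is L ⇒ W
n=5: can move to 1, which is L ⇒ W
n=6: moves to 5(W), 2(W); every one is W ⇒ L
n=7: can move to 6, which is L ⇒ W
n=8: moves to 7(W), 4(W); every one is W ⇒ L
n=9: can move to 8, which is L ⇒ W
n=10: can move to 6, which is L ⇒ W
n=11: moves to 10(W), 7(W); every one is W ⇒ L
n=12: can move to 11, which is L ⇒ W
n=13: moves to 12(W), 9(W); every one is W ⇒ L
n=14: can move to 13, which is L ⇒ W
n=15: can move to 11, which is L ⇒ W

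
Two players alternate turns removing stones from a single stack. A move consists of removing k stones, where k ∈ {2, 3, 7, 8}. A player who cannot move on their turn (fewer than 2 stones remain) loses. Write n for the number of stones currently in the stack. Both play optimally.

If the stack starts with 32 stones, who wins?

Classify positions by backward induction: terminal positions (no move available) are L. From any other position, the mover wins iff some move reaches an L.
n=0: no move → L
n=1: no move → L
n=2: reaches L-position 0 → W
n=3: reaches L-position 1 → W
n=4: reaches L-position 1 → W
n=5: only reaches 3(W), 2(W), all W → L
n=6: only reaches 4(W), 3(W), all W → L
n=7: reaches L-position 5 → W
n=8: reaches L-position 6 → W
n=9: reaches L-position 6 → W
n=10: only reaches 8(W), 7(W), 3(W), 2(W), all W → L
n=11: only reaches 9(W), 8(W), 4(W), 3(W), all W → L
n=12: reaches L-position 10 → W
n=13: reaches L-position 11 → W
n=14: reaches L-position 11 → W
n=15: only reaches 13(W), 12(W), 8(W), 7(W), all W → L
n=16: only reaches 14(W), 13(W), 9(W), 8(W), all W → L
n=17: reaches L-position 15 → W
n=18: reaches L-position 16 → W
n=19: reaches L-position 16 → W
n=20: only reaches 18(W), 17(W), 13(W), 12(W), all W → L
n=21: only reaches 19(W), 18(W), 14(W), 13(W), all W → L
n=22: reaches L-position 20 → W
n=23: reaches L-position 21 → W
n=24: reaches L-position 21 → W
n=25: only reaches 23(W), 22(W), 18(W), 17(W), all W → L
n=26: only reaches 24(W), 23(W), 19(W), 18(W), all W → L
n=27: reaches L-position 25 → W
n=28: reaches L-position 26 → W
n=29: reaches L-position 26 → W
n=30: only reaches 28(W), 27(W), 23(W), 22(W), all W → L
n=31: only reaches 29(W), 28(W), 24(W), 23(W), all W → L
n=32: reaches L-position 30 → W
From 32 the player to move can remove 2, leaving 30, reaching an L position.

The first player wins.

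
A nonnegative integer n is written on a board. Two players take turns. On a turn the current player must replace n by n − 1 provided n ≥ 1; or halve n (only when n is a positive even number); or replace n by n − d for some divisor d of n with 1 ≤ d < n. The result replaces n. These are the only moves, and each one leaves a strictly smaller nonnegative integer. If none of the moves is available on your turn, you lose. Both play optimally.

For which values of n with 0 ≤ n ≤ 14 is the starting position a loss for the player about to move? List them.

0, 2, 5, 7, 9, 11, 13

Use the standard recursion: the mover loses at a terminal position; elsewhere, the mover wins exactly when some move hands the opponent an L position.
n=0: no move → L
n=1: can move to 0, which is L ⇒ W
n=2: the only move is to 1(W), a W ⇒ L
n=3: can move to 2, which is L ⇒ W
n=4: can move to 2, which is L ⇒ W
n=5: the only move is to 4(W), a W ⇒ L
n=6: can move to 5, which is L ⇒ W
n=7: the only move is to 6(W), a W ⇒ L
n=8: can move to 7, which is L ⇒ W
n=9: moves to 6(W), 8(W); every one is W ⇒ L
n=10: can move to 5, which is L ⇒ W
n=11: the only move is to 10(W), a W ⇒ L
n=12: can move to 9, which is L ⇒ W
n=13: the only move is to 12(W), a W ⇒ L
n=14: can move to 7, which is L ⇒ W
The losing starting values of n are exactly the entries labelled L in this table (7 of them).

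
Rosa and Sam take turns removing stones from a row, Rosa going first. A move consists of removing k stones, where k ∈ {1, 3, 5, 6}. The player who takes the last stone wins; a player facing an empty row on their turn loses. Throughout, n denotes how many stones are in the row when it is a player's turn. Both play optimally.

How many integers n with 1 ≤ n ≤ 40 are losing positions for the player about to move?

Use the standard recursion: the mover loses at a terminal position; elsewhere, the mover wins exactly when some move hands the opponent an L position.
n=0: no move → L
n=1: W (go to 0, an L position)
n=2: L (sole option 1(W) is W)
n=3: W (go to 2, an L position)
n=4: L (options 3(W), 1(W) are all W)
n=5: W (go to 4, an L position)
n=6: W (go to 0, an L position)
n=7: W (go to 4, an L position)
n=8: W (go to 2, an L position)
n=9: W (go to 4, an L position)
n=10: W (go to 4, an L position)
n=11: L (options 10(W), 8(W), 6(W), 5(W) are all W)
n=12: W (go to 11, an L position)
n=13: L (options 12(W), 10(W), 8(W), 7(W) are all W)
n=14: W (go to 13, an L position)
n=15: L (options 14(W), 12(W), 10(W), 9(W) are all W)
n=16: W (go to 15, an L position)
n=17: W (go to 11, an L position)
n=18: W (go to 15, an L position)
n=19: W (go to 13, an L position)
n=20: W (go to 15, an L position)
n=21: W (go to 15, an L position)
n=22: L (options 21(W), 19(W), 17(W), 16(W) are all W)
n=23: W (go to 22, an L position)
n=24: L (options 23(W), 21(W), 19(W), 18(W) are all W)
n=25: W (go to 24, an L position)
n=26: L (options 25(W), 23(W), 21(W), 20(W) are all W)
n=27: W (go to 26, an L position)
n=28: W (go to 22, an L position)
n=29: W (go to 26, an L position)
n=30: W (go to 24, an L position)
n=31: W (go to 26, an L position)
n=32: W (go to 26, an L position)
n=33: L (options 32(W), 30(W), 28(W), 27(W) are all W)
n=34: W (go to 33, an L position)
n=35: L (options 34(W), 32(W), 30(W), 29(W) are all W)
n=36: W (go to 35, an L position)
n=37: L (options 36(W), 34(W), 32(W), 31(W) are all W)
n=38: W (go to 37, an L position)
n=39: W (go to 33, an L position)
n=40: W (go to 37, an L position)
L entries with 1 ≤ n ≤ 40 (n=0 is outside the asked range and is not counted): n = 2, 4, 11, 13, 15, 22, 24, 26, 33, 35, 37; that makes 11.

11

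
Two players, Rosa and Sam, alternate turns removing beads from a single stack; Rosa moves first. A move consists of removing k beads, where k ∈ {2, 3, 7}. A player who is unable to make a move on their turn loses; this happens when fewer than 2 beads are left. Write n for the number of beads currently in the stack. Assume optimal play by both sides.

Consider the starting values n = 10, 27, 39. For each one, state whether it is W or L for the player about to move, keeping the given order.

10: L, 27: W, 39: W

Classify positions by backward induction: terminal positions (no move available) are L. From any other position, the mover wins iff some move reaches an L.
n=0: no move → L
n=1: no move → L
n=2: can move to 0, which is L ⇒ W
n=3: can move to 1, which is L ⇒ W
n=4: can move to 1, which is L ⇒ W
n=5: moves to 3(W), 2(W); every one is W ⇒ L
n=6: moves to 4(W), 3(W); every one is W ⇒ L
n=7: can move to 5, which is L ⇒ W
n=8: can move to 6, which is L ⇒ W
n=9: can move to 6, which is L ⇒ W
n=10: moves to 8(W), 7(W), 3(W); every one is W ⇒ L
n=11: moves to 9(W), 8(W), 4(W); every one is W ⇒ L
n=12: can move to 10, which is L ⇒ W
n=13: can move to 11, which is L ⇒ W
n=14: can move to 11, which is L ⇒ W
n=15: moves to 13(W), 12(W), 8(W); every one is W ⇒ L
n=16: moves to 14(W), 13(W), 9(W); every one is W ⇒ L
n=17: can move to 15, which is L ⇒ W
n=18: can move to 16, which is L ⇒ W
n=19: can move to 16, which is L ⇒ W
n=20: moves to 18(W), 17(W), 13(W); every one is W ⇒ L
n=21: moves to 19(W), 18(W), 14(W); every one is W ⇒ L
n=22: can move to 20, which is L ⇒ W
n=23: can move to 21, which is L ⇒ W
n=24: can move to 21, which is L ⇒ W
n=25: moves to 23(W), 22(W), 18(W); every one is W ⇒ L
n=26: moves to 24(W), 23(W), 19(W); every one is W ⇒ L
n=27: can move to 25, which is L ⇒ W
n=28: can move to 26, which is L ⇒ W
n=29: can move to 26, which is L ⇒ W
n=30: moves to 28(W), 27(W), 23(W); every one is W ⇒ L
n=31: moves to 29(W), 28(W), 24(W); every one is W ⇒ L
n=32: can move to 30, which is L ⇒ W
n=33: can move to 31, which is L ⇒ W
n=34: can move to 31, which is L ⇒ W
n=35: moves to 33(W), 32(W), 28(W); every one is W ⇒ L
n=36: moves to 34(W), 33(W), 29(W); every one is W ⇒ L
n=37: can move to 35, which is L ⇒ W
n=38: can move to 36, which is L ⇒ W
n=39: can move to 36, which is L ⇒ W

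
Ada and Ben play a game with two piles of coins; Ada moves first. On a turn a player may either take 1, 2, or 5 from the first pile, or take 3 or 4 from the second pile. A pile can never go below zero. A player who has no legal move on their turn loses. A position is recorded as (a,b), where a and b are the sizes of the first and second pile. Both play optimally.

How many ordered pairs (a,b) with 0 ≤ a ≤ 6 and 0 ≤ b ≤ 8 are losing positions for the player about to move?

23

Build the W/L table. Terminal = L. A non-terminal position is W if it has a move to some L; otherwise it is L.
Every move lowers a or b (never raises either), so fill the grid row by row in increasing a, and left to right within a row: each cell's successors are then already labelled.
      b=0  b=1  b=2  b=3  b=4  b=5  b=6  b=7  b=8
a=0:    L    L    L    W    W    W    W    L    L
a=1:    W    W    W    L    L    L    W    W    W
a=2:    W    W    W    W    W    W    L    W    W
a=3:    L    L    L    W    W    W    W    L    L
a=4:    W    W    W    L    L    L    W    W    W
a=5:    W    W    W    W    W    W    L    W    W
a=6:    L    L    L    W    W    W    W    L    L
Cells with no legal move (terminal, hence L): (0,0), (0,1), (0,2).
The remaining L cells, each justified by listing all of its moves:
(0,7): L (options (0,4)(W), (0,3)(W) are all W)
(0,8): L (options (0,5)(W), (0,4)(W) are all W)
(1,3): L (options (0,3)(W), (1,0)(W) are all W)
(1,4): L (options (0,4)(W), (1,1)(W), (1,0)(W) are all W)
(1,5): L (options (0,5)(W), (1,2)(W), (1,1)(W) are all W)
(2,6): L (options (1,6)(W), (0,6)(W), (2,3)(W), (2,2)(W) are all W)
(3,0): L (options (2,0)(W), (1,0)(W) are all W)
(3,1): L (options (2,1)(W), (1,1)(W) are all W)
(3,2): L (options (2,2)(W), (1,2)(W) are all W)
(3,7): L (options (2,7)(W), (1,7)(W), (3,4)(W), (3,3)(W) are all W)
(3,8): L (options (2,8)(W), (1,8)(W), (3,5)(W), (3,4)(W) are all W)
(4,3): L (options (3,3)(W), (2,3)(W), (4,0)(W) are all W)
(4,4): L (options (3,4)(W), (2,4)(W), (4,1)(W), (4,0)(W) are all W)
(4,5): L (options (3,5)(W), (2,5)(W), (4,2)(W), (4,1)(W) are all W)
(5,6): L (options (4,6)(W), (3,6)(W), (0,6)(W), (5,3)(W), (5,2)(W) are all W)
(6,0): L (options (5,0)(W), (4,0)(W), (1,0)(W) are all W)
(6,1): L (options (5,1)(W), (4,1)(W), (1,1)(W) are all W)
(6,2): L (options (5,2)(W), (4,2)(W), (1,2)(W) are all W)
(6,7): L (options (5,7)(W), (4,7)(W), (1,7)(W), (6,4)(W), (6,3)(W) are all W)
(6,8): L (options (5,8)(W), (4,8)(W), (1,8)(W), (6,5)(W), (6,4)(W) are all W)
Every other cell has at least one move into one of the L cells above, so it is W.
L cells per row: a=0: 5, a=1: 3, a=2: 1, a=3: 5, a=4: 3, a=5: 1, a=6: 5; total 23.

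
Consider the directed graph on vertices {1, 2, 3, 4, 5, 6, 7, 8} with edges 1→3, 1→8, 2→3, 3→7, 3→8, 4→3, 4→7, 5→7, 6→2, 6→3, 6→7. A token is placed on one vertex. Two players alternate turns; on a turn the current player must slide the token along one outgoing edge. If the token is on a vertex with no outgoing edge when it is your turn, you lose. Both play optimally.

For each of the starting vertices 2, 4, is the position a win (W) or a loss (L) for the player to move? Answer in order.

Use the standard recursion: the mover loses at a terminal position; elsewhere, the mover wins exactly when some move hands the opponent an L position.
Every edge goes from a vertex to one that appears earlier in the order 8, 7, 3, 5, 2, 6, 1, 4, so processing vertices in that order labels each vertex after all of its successors.
8: no outgoing edge → L
7: no outgoing edge → L
3: W (go to 7, an L position)
5: W (go to 7, an L position)
2: L (sole option 3(W) is W)
6: W (go to 2, an L position)
1: W (go to 8, an L position)
4: W (go to 7, an L position)

2: L, 4: W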